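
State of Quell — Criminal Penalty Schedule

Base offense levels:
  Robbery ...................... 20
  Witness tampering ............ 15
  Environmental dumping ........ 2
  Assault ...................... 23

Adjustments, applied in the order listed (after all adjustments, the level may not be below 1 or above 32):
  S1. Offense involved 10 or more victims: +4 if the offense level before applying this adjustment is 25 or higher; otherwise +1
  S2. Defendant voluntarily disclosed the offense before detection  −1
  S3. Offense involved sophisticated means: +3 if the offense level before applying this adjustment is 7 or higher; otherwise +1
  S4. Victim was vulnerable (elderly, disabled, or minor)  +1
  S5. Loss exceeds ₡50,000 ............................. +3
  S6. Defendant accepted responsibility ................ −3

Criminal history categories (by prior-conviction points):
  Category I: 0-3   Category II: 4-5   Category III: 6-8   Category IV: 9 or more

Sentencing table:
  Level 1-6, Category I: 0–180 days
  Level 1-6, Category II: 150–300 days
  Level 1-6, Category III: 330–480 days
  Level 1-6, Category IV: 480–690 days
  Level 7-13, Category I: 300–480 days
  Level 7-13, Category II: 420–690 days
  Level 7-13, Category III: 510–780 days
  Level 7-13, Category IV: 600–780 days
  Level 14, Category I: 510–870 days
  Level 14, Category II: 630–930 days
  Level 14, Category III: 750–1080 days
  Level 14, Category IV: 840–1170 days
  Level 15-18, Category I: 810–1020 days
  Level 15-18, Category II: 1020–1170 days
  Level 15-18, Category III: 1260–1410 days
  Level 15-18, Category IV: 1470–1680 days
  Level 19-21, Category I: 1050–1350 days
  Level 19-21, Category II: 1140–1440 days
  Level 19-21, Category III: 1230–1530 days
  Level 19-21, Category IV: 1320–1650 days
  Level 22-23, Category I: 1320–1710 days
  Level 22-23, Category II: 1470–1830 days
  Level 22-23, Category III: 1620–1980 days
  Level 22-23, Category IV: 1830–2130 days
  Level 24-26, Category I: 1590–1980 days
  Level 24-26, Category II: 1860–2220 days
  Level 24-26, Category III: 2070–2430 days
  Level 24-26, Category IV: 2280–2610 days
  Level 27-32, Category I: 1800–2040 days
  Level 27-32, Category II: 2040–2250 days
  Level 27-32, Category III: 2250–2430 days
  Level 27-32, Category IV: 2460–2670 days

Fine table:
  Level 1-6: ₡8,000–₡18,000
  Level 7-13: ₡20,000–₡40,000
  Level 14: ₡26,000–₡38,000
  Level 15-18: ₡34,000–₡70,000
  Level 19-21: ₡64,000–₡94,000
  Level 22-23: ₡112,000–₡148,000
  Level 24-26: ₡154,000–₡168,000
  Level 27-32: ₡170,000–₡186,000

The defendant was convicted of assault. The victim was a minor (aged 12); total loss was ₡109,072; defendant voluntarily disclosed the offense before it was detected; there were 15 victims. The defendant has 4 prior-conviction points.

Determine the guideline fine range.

₡170,000–₡186,000

Base offense level for assault: 23.
S1 applies (level before this adjustment is 23 < 25, so +1): 23 + 1 = 24.
S2 applies: 24 − 1 = 23.
S4 applies: 23 + 1 = 24.
S5 applies: 24 + 3 = 27.
S6 does not apply.
Final offense level: 27.
Level 27 falls in the 27-32 band.
Fine table: Level 27-32 → ₡170,000–₡186,000.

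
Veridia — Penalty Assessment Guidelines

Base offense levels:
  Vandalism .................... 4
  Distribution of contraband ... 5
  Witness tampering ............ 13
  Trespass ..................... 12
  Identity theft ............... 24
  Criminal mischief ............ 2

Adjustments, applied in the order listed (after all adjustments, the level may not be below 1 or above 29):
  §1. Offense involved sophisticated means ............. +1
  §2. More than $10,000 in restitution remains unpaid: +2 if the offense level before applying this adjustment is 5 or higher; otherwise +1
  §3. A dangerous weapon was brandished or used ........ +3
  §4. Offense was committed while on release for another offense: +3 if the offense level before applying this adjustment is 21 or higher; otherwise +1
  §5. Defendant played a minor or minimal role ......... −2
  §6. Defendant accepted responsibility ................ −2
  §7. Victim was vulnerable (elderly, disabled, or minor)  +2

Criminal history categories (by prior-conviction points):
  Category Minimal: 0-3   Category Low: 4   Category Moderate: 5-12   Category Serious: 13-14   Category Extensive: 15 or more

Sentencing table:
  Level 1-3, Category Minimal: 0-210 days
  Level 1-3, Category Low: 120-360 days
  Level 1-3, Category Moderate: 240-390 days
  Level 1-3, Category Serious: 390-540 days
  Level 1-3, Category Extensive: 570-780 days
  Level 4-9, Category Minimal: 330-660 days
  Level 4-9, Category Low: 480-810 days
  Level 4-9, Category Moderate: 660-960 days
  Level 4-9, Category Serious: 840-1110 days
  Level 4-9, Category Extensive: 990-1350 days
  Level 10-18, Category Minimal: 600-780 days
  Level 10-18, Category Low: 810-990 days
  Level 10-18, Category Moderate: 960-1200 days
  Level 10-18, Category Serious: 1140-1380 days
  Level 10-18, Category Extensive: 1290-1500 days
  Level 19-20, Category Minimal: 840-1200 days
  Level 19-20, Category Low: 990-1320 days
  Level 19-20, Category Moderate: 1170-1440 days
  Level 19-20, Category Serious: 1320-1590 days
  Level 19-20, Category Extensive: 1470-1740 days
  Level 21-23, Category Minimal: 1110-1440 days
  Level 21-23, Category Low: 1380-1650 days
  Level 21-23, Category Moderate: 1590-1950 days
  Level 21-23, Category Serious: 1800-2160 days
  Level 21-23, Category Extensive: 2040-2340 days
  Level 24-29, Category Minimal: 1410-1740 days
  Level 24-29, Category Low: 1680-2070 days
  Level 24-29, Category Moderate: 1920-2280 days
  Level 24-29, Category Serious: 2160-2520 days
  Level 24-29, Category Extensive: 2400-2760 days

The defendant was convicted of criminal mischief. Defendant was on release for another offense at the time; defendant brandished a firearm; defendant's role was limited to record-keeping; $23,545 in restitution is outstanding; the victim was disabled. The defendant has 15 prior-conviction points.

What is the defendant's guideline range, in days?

990-1350 days

Base offense level for criminal mischief: 2.
§2 applies (level before this adjustment is 2 < 5, so +1): 2 + 1 = 3.
§3 applies: 3 + 3 = 6.
§4 applies (level before this adjustment is 6 < 21, so +1): 6 + 1 = 7.
§5 applies: 7 − 2 = 5.
§6 does not apply.
§7 applies: 5 + 2 = 7.
Final offense level: 7.
Criminal history: 15 prior points → Category Extensive (15+).
Level 7 falls in the 4-9 band.
Grid: Level 4-9 × Category Extensive = 990-1350 days.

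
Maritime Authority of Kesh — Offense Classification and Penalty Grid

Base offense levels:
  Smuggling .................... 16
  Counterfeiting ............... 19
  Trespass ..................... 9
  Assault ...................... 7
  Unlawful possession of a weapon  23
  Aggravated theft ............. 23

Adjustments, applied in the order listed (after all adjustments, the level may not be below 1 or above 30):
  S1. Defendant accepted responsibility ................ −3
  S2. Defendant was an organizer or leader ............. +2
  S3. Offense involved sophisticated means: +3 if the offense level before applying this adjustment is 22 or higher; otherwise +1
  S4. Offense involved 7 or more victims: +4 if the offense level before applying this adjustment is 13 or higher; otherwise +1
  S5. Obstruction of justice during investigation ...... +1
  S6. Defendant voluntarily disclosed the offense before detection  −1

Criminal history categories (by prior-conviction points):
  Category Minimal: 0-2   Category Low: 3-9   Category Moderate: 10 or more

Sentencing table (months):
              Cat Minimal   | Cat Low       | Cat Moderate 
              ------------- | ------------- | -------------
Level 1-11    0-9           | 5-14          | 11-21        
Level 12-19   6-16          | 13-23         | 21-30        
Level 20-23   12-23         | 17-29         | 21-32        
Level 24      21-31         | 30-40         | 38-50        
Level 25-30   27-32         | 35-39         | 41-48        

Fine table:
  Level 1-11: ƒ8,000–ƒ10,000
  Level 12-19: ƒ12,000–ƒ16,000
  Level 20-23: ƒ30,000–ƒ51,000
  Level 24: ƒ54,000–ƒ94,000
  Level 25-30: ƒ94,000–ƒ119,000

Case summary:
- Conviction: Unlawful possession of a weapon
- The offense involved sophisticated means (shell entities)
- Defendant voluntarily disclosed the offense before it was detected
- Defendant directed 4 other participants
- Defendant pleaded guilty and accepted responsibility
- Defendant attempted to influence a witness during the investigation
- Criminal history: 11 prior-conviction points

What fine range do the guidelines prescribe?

ƒ94,000–ƒ119,000

Base offense level for unlawful possession of a weapon: 23.
S1 applies: 23 − 3 = 20.
S2 applies: 20 + 2 = 22.
S3 applies (level before this adjustment is 22 ≥ 22, so +3): 22 + 3 = 25.
S5 applies: 25 + 1 = 26.
S6 applies: 26 − 1 = 25.
Final offense level: 25.
Level 25 falls in the 25-30 band.
Fine table: Level 25-30 → ƒ94,000–ƒ119,000.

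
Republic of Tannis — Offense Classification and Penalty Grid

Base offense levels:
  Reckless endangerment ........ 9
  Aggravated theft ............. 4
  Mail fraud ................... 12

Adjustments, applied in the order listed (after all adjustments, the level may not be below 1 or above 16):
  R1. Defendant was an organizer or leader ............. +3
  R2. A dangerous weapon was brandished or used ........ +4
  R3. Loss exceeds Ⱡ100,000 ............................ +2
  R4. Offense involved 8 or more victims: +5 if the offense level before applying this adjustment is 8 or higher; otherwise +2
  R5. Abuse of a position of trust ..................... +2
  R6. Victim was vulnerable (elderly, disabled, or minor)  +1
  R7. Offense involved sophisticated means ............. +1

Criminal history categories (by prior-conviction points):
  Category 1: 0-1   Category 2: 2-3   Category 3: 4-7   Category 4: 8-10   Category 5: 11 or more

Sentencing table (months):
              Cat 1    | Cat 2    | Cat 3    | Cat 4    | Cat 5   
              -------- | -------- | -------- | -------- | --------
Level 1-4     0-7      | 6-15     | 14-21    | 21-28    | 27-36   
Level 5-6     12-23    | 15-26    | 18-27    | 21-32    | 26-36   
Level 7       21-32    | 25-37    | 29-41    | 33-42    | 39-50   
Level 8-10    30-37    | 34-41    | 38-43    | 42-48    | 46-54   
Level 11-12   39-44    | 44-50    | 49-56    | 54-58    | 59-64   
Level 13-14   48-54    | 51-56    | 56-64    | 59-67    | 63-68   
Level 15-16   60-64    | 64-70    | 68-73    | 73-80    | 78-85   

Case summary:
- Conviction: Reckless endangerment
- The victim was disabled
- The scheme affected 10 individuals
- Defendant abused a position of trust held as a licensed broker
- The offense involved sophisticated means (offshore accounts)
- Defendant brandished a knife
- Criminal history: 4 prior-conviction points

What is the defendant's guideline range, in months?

68-73 months

Base offense level for reckless endangerment: 9.
R2 applies: 9 + 4 = 13.
R4 applies (level before this adjustment is 13 ≥ 8, so +5): 13 + 5 = 18.
R5 applies: 18 + 2 = 20.
R6 applies: 20 + 1 = 21.
R7 applies: 21 + 1 = 22.
Level 22 exceeds the maximum of 16; capped at 16.
Final offense level: 16.
Criminal history: 4 prior points → Category 3 (4-7).
Level 16 falls in the 15-16 band.
Grid: Level 15-16 × Category 3 = 68-73 months.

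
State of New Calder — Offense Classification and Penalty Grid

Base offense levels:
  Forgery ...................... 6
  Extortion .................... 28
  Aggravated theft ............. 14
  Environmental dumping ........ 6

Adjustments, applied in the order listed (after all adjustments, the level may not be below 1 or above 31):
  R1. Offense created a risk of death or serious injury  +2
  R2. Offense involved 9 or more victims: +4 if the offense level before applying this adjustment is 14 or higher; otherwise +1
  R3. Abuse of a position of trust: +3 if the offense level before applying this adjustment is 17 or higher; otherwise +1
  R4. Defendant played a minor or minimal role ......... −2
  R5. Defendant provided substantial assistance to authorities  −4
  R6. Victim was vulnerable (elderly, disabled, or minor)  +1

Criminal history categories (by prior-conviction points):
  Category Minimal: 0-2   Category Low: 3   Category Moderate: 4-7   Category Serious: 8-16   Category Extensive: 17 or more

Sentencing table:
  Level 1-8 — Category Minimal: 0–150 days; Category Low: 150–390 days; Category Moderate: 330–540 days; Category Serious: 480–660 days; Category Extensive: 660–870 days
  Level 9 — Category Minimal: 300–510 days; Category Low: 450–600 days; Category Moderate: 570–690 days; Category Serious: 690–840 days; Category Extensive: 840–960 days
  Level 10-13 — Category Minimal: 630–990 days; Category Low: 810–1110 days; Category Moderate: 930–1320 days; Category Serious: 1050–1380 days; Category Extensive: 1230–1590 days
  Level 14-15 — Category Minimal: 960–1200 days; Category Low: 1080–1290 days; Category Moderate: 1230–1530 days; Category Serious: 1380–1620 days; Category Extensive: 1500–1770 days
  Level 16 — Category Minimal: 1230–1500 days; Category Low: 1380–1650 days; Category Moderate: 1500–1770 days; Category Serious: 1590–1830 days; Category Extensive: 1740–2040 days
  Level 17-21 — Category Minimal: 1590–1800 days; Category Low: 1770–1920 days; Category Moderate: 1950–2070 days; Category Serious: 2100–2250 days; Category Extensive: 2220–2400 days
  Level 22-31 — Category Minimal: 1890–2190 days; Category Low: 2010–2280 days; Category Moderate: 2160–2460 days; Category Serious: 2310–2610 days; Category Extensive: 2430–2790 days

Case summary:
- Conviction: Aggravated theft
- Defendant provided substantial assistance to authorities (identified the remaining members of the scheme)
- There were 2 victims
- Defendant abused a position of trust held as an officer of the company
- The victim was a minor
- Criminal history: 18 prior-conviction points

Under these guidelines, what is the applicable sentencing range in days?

1230-1590 days

Base offense level for aggravated theft: 14.
R2 does not apply.
R3 applies (level before this adjustment is 14 < 17, so +1): 14 + 1 = 15.
R4 does not apply.
R5 applies: 15 − 4 = 11.
R6 applies: 11 + 1 = 12.
Final offense level: 12.
Criminal history: 18 prior points → Category Extensive (17+).
Level 12 falls in the 10-13 band.
Grid: Level 10-13 × Category Extensive = 1230-1590 days.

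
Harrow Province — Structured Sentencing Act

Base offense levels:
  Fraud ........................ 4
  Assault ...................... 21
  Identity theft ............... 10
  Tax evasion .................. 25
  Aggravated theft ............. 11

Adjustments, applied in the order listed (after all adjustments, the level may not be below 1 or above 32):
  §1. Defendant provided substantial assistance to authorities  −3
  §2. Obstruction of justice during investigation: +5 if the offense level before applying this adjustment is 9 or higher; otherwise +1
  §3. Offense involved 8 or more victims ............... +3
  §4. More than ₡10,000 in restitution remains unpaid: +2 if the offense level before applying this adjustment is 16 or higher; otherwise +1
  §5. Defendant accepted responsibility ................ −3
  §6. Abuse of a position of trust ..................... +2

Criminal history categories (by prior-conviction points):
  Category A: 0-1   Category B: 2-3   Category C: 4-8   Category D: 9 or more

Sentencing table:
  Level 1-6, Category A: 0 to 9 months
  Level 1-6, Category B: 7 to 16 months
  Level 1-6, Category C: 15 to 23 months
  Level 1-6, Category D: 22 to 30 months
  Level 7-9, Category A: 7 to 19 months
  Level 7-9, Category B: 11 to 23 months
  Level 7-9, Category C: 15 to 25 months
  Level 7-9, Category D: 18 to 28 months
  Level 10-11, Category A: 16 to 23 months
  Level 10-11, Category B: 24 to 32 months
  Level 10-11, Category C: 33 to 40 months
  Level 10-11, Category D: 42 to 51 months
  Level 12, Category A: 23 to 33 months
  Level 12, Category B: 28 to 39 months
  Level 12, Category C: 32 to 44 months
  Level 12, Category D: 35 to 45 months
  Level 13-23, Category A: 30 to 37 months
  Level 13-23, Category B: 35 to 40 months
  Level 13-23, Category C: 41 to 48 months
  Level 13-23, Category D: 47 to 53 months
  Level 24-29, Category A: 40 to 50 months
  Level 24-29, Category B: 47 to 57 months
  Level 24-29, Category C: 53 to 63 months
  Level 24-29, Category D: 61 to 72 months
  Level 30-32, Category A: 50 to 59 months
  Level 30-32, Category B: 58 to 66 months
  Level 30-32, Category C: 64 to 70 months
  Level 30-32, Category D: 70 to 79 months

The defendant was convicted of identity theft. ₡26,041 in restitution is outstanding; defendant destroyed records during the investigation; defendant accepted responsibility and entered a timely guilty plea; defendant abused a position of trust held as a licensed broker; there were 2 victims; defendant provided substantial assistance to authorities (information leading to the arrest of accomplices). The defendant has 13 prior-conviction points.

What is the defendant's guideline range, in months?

18-28 months

Base offense level for identity theft: 10.
§1 applies: 10 − 3 = 7.
§2 applies (level before this adjustment is 7 < 9, so +1): 7 + 1 = 8.
§3 does not apply.
§4 applies (level before this adjustment is 8 < 16, so +1): 8 + 1 = 9.
§5 applies: 9 − 3 = 6.
§6 applies: 6 + 2 = 8.
Final offense level: 8.
Criminal history: 13 prior points → Category D (9+).
Level 8 falls in the 7-9 band.
Grid: Level 7-9 × Category D = 18-28 months.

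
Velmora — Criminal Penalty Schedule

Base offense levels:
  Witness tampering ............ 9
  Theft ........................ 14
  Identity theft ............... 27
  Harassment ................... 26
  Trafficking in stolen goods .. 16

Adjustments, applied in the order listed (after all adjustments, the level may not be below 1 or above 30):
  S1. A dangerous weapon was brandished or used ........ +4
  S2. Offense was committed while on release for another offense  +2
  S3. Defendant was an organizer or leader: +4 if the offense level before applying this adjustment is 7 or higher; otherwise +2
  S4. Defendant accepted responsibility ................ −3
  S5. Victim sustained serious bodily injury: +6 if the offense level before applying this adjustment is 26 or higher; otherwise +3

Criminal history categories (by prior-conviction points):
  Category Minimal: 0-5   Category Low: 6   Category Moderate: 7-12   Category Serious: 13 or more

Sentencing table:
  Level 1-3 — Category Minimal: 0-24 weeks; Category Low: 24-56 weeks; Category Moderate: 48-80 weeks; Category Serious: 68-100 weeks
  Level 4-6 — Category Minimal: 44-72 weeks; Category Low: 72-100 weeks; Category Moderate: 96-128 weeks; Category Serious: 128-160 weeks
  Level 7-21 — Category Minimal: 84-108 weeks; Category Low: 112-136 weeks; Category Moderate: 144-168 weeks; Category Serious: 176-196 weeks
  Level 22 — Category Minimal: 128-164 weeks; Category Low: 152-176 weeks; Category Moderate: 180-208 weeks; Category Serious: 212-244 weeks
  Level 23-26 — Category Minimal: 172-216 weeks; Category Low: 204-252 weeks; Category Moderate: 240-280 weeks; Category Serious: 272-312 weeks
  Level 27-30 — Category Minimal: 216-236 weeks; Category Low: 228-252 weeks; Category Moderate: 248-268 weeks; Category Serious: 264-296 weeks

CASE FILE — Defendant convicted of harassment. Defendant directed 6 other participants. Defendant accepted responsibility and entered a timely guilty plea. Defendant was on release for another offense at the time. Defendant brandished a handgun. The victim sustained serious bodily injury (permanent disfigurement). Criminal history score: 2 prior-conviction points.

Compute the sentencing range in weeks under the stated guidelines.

216-236 weeks

Base offense level for harassment: 26.
S1 applies: 26 + 4 = 30.
S2 applies: 30 + 2 = 32.
S3 applies (level before this adjustment is 32 ≥ 7, so +4): 32 + 4 = 36.
S4 applies: 36 − 3 = 33.
S5 applies (level before this adjustment is 33 ≥ 26, so +6): 33 + 6 = 39.
Level 39 exceeds the maximum of 30; capped at 30.
Final offense level: 30.
Criminal history: 2 prior points → Category Minimal (0-5).
Level 30 falls in the 27-30 band.
Grid: Level 27-30 × Category Minimal = 216-236 weeks.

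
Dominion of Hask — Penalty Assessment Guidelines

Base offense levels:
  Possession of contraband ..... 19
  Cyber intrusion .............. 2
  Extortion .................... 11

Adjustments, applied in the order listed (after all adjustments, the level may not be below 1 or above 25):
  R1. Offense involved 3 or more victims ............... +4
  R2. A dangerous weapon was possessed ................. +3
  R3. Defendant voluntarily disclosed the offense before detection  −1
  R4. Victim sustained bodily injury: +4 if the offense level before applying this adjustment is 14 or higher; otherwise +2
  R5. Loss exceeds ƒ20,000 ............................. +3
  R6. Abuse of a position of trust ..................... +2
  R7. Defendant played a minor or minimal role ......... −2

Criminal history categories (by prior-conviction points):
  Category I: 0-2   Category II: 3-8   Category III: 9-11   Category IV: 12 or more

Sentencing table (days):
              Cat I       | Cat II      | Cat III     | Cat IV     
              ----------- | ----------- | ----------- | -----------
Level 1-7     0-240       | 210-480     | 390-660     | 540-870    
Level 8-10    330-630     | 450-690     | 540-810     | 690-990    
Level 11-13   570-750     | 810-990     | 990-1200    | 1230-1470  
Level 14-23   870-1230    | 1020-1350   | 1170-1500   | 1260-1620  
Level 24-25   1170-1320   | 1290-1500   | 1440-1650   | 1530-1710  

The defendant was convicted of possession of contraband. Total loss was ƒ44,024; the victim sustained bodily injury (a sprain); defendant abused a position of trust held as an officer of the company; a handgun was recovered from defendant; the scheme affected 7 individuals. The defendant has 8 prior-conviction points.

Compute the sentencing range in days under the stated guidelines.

1290-1500 days

Base offense level for possession of contraband: 19.
R1 applies: 19 + 4 = 23.
R2 applies: 23 + 3 = 26.
R4 applies (level before this adjustment is 26 ≥ 14, so +4): 26 + 4 = 30.
R5 applies: 30 + 3 = 33.
R6 applies: 33 + 2 = 35.
Level 35 exceeds the maximum of 25; capped at 25.
Final offense level: 25.
Criminal history: 8 prior points → Category II (3-8).
Level 25 falls in the 24-25 band.
Grid: Level 24-25 × Category II = 1290-1500 days.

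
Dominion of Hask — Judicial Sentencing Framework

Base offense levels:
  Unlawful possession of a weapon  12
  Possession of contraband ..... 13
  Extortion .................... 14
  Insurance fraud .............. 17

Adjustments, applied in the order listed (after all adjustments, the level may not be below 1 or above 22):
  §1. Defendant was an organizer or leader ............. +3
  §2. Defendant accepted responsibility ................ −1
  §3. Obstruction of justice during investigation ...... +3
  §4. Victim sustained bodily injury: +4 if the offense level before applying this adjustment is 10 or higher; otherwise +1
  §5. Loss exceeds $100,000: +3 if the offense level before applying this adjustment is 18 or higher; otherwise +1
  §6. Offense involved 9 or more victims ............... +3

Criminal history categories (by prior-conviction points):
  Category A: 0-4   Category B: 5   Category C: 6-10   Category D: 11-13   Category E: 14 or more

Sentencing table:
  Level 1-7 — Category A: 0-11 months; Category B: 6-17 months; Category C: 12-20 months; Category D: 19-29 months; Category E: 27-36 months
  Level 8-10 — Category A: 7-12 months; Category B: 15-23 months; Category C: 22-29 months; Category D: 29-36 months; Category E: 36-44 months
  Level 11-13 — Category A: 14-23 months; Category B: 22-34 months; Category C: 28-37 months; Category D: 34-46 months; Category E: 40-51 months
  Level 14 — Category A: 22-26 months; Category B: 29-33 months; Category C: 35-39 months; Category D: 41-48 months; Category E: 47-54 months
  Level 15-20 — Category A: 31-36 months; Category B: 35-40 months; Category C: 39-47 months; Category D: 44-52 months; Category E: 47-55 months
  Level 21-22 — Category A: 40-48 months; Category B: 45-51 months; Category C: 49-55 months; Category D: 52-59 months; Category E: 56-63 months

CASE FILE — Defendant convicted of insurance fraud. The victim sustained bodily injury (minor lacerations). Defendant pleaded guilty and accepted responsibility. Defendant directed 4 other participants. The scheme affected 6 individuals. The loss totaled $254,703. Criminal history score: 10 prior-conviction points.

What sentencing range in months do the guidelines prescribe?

49-55 months

Base offense level for insurance fraud: 17.
§1 applies: 17 + 3 = 20.
§2 applies: 20 − 1 = 19.
§3 does not apply.
§4 applies (level before this adjustment is 19 ≥ 10, so +4): 19 + 4 = 23.
§5 applies (level before this adjustment is 23 ≥ 18, so +3): 23 + 3 = 26.
§6 does not apply.
Level 26 exceeds the maximum of 22; capped at 22.
Final offense level: 22.
Criminal history: 10 prior points → Category C (6-10).
Level 22 falls in the 21-22 band.
Grid: Level 21-22 × Category C = 49-55 months.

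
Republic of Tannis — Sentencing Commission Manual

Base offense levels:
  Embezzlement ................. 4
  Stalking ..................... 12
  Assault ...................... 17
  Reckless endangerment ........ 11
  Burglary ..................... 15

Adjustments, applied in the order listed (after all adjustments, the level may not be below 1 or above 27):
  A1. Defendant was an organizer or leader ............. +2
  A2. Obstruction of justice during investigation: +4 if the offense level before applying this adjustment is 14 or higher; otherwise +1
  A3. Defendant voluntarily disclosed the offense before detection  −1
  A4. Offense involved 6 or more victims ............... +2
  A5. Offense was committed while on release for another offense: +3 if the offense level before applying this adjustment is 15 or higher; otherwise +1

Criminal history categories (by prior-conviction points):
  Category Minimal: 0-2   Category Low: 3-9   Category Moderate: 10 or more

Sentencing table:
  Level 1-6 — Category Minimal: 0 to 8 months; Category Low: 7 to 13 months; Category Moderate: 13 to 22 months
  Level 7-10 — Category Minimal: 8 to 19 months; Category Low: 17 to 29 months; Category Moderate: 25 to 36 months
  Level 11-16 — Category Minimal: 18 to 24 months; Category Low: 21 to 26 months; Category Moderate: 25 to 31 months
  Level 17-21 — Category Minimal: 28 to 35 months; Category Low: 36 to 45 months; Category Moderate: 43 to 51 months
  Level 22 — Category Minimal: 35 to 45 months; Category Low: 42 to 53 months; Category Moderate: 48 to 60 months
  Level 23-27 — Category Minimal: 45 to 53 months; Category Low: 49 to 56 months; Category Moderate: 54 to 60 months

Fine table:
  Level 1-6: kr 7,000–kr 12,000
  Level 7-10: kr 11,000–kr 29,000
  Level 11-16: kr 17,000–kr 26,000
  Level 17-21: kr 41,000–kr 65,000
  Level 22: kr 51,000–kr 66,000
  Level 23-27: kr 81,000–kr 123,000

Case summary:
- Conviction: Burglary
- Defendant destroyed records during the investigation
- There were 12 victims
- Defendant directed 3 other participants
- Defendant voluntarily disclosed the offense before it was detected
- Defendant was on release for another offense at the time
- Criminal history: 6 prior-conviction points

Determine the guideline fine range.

kr 81,000–kr 123,000

Base offense level for burglary: 15.
A1 applies: 15 + 2 = 17.
A2 applies (level before this adjustment is 17 ≥ 14, so +4): 17 + 4 = 21.
A3 applies: 21 − 1 = 20.
A4 applies: 20 + 2 = 22.
A5 applies (level before this adjustment is 22 ≥ 15, so +3): 22 + 3 = 25.
Final offense level: 25.
Level 25 falls in the 23-27 band.
Fine table: Level 23-27 → kr 81,000–kr 123,000.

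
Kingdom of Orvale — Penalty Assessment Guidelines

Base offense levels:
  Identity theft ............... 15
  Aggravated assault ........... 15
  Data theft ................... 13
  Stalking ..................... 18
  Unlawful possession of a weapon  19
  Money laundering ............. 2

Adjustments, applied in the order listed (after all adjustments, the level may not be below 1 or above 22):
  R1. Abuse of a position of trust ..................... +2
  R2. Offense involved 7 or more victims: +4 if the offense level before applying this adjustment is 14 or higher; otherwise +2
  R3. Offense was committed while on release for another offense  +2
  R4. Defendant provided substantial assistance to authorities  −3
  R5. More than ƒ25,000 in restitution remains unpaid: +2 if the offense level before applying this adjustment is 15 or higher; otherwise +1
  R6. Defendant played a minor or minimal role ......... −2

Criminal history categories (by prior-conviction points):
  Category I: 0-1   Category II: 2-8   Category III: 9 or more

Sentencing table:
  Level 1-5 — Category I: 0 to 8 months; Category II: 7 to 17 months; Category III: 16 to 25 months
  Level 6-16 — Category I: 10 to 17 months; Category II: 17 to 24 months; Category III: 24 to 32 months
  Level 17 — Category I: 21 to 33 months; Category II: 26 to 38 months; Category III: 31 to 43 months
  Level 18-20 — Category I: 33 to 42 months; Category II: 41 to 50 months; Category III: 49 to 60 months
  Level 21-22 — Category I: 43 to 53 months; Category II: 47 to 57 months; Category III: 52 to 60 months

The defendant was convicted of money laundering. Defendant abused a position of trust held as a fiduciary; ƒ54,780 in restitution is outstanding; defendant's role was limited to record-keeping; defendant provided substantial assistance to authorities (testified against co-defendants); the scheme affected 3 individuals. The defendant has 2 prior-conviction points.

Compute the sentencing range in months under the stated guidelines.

Base offense level for money laundering: 2.
R1 applies: 2 + 2 = 4.
R3 does not apply.
R4 applies: 4 − 3 = 1.
R5 applies (level before this adjustment is 1 < 15, so +1): 1 + 1 = 2.
R6 applies: 2 − 2 = 0.
Level 0 is below the minimum of 1; floored at 1.
Final offense level: 1.
Criminal history: 2 prior points → Category II (2-8).
Level 1 falls in the 1-5 band.
Grid: Level 1-5 × Category II = 7-17 months.

7-17 months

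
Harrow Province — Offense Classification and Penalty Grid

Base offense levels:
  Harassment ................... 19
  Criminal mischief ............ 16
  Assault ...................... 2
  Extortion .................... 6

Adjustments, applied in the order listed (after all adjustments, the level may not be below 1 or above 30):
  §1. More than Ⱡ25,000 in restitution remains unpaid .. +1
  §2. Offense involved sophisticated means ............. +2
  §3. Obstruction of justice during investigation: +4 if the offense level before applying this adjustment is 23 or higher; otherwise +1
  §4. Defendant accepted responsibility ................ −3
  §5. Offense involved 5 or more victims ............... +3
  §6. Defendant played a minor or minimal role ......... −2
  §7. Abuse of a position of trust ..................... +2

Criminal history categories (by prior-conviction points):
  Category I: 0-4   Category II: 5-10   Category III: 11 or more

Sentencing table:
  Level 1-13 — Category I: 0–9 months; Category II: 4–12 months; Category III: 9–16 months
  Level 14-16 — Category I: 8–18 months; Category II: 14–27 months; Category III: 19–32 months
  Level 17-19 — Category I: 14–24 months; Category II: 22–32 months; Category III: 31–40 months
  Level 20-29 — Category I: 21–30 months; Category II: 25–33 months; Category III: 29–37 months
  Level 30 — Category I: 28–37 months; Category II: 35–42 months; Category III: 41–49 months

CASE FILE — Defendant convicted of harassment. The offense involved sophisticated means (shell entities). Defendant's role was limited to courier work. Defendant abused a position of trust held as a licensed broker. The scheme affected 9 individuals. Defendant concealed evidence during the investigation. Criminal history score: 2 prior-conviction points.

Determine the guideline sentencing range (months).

21-30 months

Base offense level for harassment: 19.
§2 applies: 19 + 2 = 21.
§3 applies (level before this adjustment is 21 < 23, so +1): 21 + 1 = 22.
§5 applies: 22 + 3 = 25.
§6 applies: 25 − 2 = 23.
§7 applies: 23 + 2 = 25.
Final offense level: 25.
Criminal history: 2 prior points → Category I (0-4).
Level 25 falls in the 20-29 band.
Grid: Level 20-29 × Category I = 21-30 months.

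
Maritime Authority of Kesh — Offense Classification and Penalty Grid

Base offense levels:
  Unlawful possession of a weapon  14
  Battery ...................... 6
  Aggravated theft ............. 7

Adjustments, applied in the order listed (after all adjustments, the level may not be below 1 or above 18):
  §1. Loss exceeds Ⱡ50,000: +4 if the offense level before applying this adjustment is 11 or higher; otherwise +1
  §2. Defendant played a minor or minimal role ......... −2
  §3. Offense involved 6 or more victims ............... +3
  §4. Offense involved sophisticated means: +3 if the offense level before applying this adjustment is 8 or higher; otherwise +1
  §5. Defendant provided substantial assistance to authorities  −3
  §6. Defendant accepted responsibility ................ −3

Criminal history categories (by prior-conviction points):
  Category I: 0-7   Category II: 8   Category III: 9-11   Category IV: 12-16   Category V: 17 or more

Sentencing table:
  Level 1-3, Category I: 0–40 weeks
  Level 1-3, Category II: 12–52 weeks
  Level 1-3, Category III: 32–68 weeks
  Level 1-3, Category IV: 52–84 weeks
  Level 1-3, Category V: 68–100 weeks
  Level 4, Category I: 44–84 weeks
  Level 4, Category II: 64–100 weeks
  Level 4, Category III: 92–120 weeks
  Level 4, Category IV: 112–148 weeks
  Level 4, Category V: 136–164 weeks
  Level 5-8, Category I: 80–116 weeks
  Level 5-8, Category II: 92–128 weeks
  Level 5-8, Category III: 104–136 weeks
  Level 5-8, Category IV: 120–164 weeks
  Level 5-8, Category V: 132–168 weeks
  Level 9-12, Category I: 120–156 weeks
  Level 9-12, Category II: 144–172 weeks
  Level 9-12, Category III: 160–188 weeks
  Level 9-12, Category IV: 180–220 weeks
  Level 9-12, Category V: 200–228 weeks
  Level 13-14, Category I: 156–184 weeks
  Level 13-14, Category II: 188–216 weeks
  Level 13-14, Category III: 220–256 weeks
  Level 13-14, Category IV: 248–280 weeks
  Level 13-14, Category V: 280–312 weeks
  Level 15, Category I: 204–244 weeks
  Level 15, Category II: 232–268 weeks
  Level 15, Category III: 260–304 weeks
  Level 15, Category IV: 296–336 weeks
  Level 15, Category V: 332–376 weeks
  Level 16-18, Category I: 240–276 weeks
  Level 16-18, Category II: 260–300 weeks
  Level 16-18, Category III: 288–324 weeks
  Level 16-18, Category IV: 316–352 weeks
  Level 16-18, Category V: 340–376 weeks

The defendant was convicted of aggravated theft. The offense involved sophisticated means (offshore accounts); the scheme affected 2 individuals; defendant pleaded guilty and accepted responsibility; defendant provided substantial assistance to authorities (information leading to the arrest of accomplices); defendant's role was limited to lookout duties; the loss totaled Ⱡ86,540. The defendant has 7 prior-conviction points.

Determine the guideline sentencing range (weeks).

0-40 weeks

Base offense level for aggravated theft: 7.
§1 applies (level before this adjustment is 7 < 11, so +1): 7 + 1 = 8.
§2 applies: 8 − 2 = 6.
§3 does not apply.
§4 applies (level before this adjustment is 6 < 8, so +1): 6 + 1 = 7.
§5 applies: 7 − 3 = 4.
§6 applies: 4 − 3 = 1.
Final offense level: 1.
Criminal history: 7 prior points → Category I (0-7).
Level 1 falls in the 1-3 band.
Grid: Level 1-3 × Category I = 0-40 weeks.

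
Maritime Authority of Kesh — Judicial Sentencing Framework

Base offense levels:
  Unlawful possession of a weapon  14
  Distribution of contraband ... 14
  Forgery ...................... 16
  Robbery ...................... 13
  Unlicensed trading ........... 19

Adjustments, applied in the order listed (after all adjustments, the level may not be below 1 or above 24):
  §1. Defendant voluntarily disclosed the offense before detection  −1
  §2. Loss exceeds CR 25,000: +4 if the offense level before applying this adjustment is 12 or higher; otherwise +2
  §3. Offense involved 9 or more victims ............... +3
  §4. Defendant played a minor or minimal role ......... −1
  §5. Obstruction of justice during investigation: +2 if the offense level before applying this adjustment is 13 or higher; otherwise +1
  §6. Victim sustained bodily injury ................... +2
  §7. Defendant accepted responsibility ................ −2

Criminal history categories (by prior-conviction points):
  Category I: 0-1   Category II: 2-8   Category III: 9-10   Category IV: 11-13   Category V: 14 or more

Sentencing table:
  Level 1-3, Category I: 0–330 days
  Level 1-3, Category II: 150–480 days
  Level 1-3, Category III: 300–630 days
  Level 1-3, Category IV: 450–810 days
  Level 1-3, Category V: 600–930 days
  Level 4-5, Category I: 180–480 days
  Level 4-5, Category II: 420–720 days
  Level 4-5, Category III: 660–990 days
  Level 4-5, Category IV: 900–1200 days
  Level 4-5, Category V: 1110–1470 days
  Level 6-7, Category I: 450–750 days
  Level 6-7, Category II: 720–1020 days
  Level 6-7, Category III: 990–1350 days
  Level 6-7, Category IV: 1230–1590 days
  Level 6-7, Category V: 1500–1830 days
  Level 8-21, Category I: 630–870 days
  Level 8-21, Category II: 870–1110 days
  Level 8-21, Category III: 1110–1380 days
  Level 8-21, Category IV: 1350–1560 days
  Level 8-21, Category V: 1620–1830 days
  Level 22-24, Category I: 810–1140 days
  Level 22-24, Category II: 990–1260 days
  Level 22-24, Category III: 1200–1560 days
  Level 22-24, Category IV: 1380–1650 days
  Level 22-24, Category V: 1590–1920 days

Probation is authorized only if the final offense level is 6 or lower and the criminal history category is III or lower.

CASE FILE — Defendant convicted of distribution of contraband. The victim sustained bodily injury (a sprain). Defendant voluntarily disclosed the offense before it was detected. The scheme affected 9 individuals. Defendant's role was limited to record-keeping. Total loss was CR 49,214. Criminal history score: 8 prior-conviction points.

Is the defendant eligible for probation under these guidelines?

Base offense level for distribution of contraband: 14.
§1 applies: 14 − 1 = 13.
§2 applies (level before this adjustment is 13 ≥ 12, so +4): 13 + 4 = 17.
§3 applies: 17 + 3 = 20.
§4 applies: 20 − 1 = 19.
§6 applies: 19 + 2 = 21.
§7 does not apply.
Final offense level: 21.
Criminal history: 8 prior points → Category II (2-8).
Level 21 falls in the 8-21 band.
Grid: Level 8-21 × Category II = 870-1110 days.
Probation check: level 21 > 6 and category II ≤ III → not eligible.

No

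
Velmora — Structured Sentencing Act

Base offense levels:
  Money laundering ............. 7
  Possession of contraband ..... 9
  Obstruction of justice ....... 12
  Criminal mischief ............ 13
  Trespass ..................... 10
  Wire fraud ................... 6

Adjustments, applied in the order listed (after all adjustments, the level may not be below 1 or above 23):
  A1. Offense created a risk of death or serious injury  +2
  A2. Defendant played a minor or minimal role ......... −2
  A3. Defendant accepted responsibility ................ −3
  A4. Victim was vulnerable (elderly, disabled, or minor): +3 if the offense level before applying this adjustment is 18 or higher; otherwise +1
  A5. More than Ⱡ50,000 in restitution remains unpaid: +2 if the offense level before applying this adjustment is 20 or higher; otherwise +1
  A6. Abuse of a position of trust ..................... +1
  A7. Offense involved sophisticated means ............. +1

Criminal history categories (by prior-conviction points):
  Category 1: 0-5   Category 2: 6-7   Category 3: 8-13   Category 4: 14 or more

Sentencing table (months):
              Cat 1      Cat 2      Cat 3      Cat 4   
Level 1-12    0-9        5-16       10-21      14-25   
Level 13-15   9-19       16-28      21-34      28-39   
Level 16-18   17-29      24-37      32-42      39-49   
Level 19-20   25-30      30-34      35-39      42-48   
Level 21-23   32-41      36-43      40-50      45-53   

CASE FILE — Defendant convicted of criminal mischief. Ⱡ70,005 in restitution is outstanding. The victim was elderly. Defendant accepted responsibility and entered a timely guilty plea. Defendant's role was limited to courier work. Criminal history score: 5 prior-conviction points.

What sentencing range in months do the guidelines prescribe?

Base offense level for criminal mischief: 13.
A1 does not apply.
A2 applies: 13 − 2 = 11.
A3 applies: 11 − 3 = 8.
A4 applies (level before this adjustment is 8 < 18, so +1): 8 + 1 = 9.
A5 applies (level before this adjustment is 9 < 20, so +1): 9 + 1 = 10.
A6 does not apply.
Final offense level: 10.
Criminal history: 5 prior points → Category 1 (0-5).
Level 10 falls in the 1-12 band.
Grid: Level 1-12 × Category 1 = 0-9 months.

0-9 months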